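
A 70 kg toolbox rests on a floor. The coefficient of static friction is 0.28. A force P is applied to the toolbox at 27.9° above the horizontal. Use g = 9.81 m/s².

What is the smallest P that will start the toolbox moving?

N = m g − P sin α (the pull lifts the toolbox).
At impending slip, P cos α = μ_s N = μ_s (m g − P sin α).
Solving: P (cos α + μ_s sin α) = μ_s m g → P = 0.28×687/(cos 27.9° + 0.28 sin 27.9°) = 192/1.015 = 189 N.

P ≈ 189 N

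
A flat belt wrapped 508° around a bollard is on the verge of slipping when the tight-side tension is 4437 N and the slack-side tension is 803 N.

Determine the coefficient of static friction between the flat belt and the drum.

μ ≈ 0.193

T₂/T₁ = e^{μβ} → μ = ln(T₂/T₁)/β.
β = 508° = 8.866 rad.
μ = ln(4437/803)/8.866 = ln(5.526)/8.866 = 0.193.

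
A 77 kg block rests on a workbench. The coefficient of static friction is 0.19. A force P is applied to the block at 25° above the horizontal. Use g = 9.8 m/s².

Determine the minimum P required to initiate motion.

P ≈ 145 N

N = m g − P sin α (the pull lifts the block).
At impending slip, P cos α = μ_s N = μ_s (m g − P sin α).
Solving: P (cos α + μ_s sin α) = μ_s m g → P = 0.19×755/(cos 25° + 0.19 sin 25°) = 143/0.9866 = 145 N.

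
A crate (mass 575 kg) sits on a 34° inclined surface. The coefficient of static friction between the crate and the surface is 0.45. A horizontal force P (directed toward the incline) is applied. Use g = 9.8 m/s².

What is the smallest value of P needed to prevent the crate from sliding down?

P_min ≈ 971 N

The crate tends to slide down (tan θ > μ_s), so at the point of impending slip friction acts up-slope at its limit: f = μ_s N.
Perpendicular to the incline: N = m g cos θ + P sin θ.
Along the incline: P cos θ + μ_s N = m g sin θ, i.e. P cos θ + μ_s (m g cos θ + P sin θ) = m g sin θ.
Solving, P (cos θ + μ_s sin θ) = m g (sin θ − μ_s cos θ), so P = 5640×0.1861/1.081 = 971 N.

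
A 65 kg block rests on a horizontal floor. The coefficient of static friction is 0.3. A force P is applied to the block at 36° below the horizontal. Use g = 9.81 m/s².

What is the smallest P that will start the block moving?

N = m g + P sin α (the push presses the block into the horizontal floor).
At impending slip, P cos α = μ_s N = μ_s (m g + P sin α).
Solving: P (cos α − μ_s sin α) = μ_s m g → P = 0.3×638/(cos 36° − 0.3 sin 36°) = 191/0.6327 = 302 N.

P ≈ 302 N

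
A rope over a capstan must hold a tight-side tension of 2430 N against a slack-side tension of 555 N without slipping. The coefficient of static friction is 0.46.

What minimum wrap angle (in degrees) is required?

β_min ≈ 184°

T₂/T₁ = e^{μβ} → β = ln(T₂/T₁)/μ.
β = ln(2430/555)/0.46 = 1.477/0.46 = 3.21 rad.
In degrees: β = 3.21 × 180/π = 184°.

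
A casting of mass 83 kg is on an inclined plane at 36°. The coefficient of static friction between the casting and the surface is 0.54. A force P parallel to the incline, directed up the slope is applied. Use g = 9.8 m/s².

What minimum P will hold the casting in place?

P_min ≈ 123 N

The casting tends to slide down (tan θ > μ_s), so at the point of impending slip friction acts up-slope at its limit: f = μ_s N.
P is parallel to the surface, so N = m g cos θ = 658 N.
Along the incline: P + μ_s N = m g sin θ, so P = 478 − 0.54×658 = 123 N.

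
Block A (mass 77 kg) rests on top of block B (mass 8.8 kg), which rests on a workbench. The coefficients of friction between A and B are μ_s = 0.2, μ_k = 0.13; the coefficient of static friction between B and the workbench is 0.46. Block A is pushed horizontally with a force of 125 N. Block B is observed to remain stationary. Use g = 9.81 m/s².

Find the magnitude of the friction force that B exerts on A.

f ≈ 125 N

Between the blocks, N₁ = m_A g = 755.4 N.
So the A–B interface can sustain at most μ_s N₁ = 151.1 N of static friction.
Since P = 125 N ≤ 151.1 N, A does not slip on B; friction on A equals P = 125 N.
By Newton's third law B feels 125 N forward from A. With B stationary, the floor's static friction on B balances it: f₂ = 125 N (well within μ_s(m_A+m_B)g = 387.2 N).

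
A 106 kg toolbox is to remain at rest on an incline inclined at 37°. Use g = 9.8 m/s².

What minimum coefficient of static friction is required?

μ_s,min ≈ 0.754

At the slip threshold m g sin θ = μ_s m g cos θ, so μ_s,min = tan θ.
μ_s,min = tan 37° = 0.754.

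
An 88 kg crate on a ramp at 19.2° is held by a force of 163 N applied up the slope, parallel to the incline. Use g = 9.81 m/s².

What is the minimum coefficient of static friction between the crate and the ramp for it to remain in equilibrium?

μ_s,min ≈ 0.148

N = m g cos θ = 815.3 N.
Friction must make up the shortfall along the incline: f = m g sin θ − P = 283.9 − 163 = 120.9 N.
At the threshold f = μ_s N, so μ_s,min = 120.9/815.3 = 0.148.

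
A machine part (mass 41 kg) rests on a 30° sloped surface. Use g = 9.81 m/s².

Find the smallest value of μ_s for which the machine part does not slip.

At the slip threshold m g sin θ = μ_s m g cos θ, so μ_s,min = tan θ.
μ_s,min = tan 30° = 0.577.

μ_s,min ≈ 0.577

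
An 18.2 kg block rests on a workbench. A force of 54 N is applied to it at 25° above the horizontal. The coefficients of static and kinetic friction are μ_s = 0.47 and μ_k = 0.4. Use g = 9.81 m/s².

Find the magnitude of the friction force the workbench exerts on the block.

f ≈ 48.9 N

N = m g − P sin α = 178.5 − 54×sin 25° = 155.7 N.
Horizontally, friction must balance P cos α = 48.94 N.
μ_s N = 0.47 × 155.7 = 73.19 N.
48.94 ≤ 73.19 N → static; friction equals the required 48.9 N.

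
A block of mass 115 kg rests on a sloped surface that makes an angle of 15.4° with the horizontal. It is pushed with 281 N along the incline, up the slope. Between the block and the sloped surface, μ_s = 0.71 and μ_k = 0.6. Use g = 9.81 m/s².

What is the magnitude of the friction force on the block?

The normal reaction is N = m g cos θ = 1088 N.
The friction needed for equilibrium is m g sin θ − P = 299.6 − 281 = 18.59 N, measured positive up-slope.
Static friction can supply at most μ_s N = 772.2 N.
Since |18.59| ≤ 772.2 N, no slip — friction simply equals what equilibrium demands.

f ≈ 18.6 N (up the incline)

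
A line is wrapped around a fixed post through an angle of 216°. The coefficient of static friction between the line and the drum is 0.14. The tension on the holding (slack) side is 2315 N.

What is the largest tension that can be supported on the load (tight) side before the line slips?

T_max ≈ 3920 N

At impending slip the capstan equation gives T₂/T₁ = e^{μβ} with β in radians.
β = 216° × π/180 = 3.77 rad.
e^{μβ} = e^{0.14×3.77} = 1.695.
T₂ = T₁ · e^{μβ} = 2315 × 1.695 = 3920 N.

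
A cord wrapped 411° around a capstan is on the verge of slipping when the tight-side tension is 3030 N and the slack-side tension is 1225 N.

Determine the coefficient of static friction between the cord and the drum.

T₂/T₁ = e^{μβ} → μ = ln(T₂/T₁)/β.
β = 411° = 7.173 rad.
μ = ln(3030/1225)/7.173 = ln(2.473)/7.173 = 0.126.

μ ≈ 0.126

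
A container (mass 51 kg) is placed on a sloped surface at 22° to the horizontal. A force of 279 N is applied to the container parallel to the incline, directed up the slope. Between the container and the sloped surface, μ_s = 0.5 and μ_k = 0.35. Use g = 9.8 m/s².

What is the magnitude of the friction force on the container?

Perpendicular to the surface, N = m g cos θ = 51·9.8·cos 22° = 463.4 N.
The friction needed for equilibrium is m g sin θ − P = 187.2 − 279 = -91.77 N, measured positive up-slope.
Maximum static friction available: μ_s N = 0.5 × 463.4 = 231.7 N.
Since |-91.77| ≤ 231.7 N, no slip — friction simply equals what equilibrium demands.

f ≈ 91.8 N (down the incline)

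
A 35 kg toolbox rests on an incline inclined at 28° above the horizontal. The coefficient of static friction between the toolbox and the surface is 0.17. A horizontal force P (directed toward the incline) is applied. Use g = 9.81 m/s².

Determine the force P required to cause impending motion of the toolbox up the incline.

P ≈ 265 N

At impending motion up the slope, friction acts down-slope at its limit: f = μ_s N.
Perpendicular to the incline: N = m g cos θ + P sin θ.
Along the incline: P cos θ = m g sin θ + μ_s N = m g sin θ + μ_s (m g cos θ + P sin θ).
Solving, P (cos θ − μ_s sin θ) = m g (sin θ + μ_s cos θ), so P = 35×9.81×(sin 28° + 0.17 cos 28°)/(cos 28° − 0.17 sin 28°) = 343×0.6196/0.8031 = 265 N.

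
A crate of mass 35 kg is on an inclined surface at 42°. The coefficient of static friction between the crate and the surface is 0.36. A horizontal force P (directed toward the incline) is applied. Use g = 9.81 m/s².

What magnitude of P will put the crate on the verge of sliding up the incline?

At impending motion up the slope, friction acts down-slope at its limit: f = μ_s N.
Perpendicular to the incline: N = m g cos θ + P sin θ.
Along the incline: P cos θ = m g sin θ + μ_s N = m g sin θ + μ_s (m g cos θ + P sin θ).
Solving, P (cos θ − μ_s sin θ) = m g (sin θ + μ_s cos θ), so P = 35×9.81×(sin 42° + 0.36 cos 42°)/(cos 42° − 0.36 sin 42°) = 343×0.9367/0.5023 = 640 N.

P ≈ 640 N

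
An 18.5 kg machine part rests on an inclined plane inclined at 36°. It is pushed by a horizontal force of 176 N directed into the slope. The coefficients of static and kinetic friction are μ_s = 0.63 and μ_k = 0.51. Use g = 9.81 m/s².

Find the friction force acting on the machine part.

f ≈ 35.7 N (down the incline)

The horizontal push has a component P sin θ into the surface, so N = m g cos θ + P sin θ = 146.8 + 103.5 = 250.3 N.
Along the incline, the net driving force (taking up-slope positive) is P cos θ − m g sin θ = 142.4 − 106.7 = 35.71 N, so equilibrium requires friction f = -35.71 N (down-slope).
The limit of static friction is μ_s N = 157.7 N.
Since 35.71 N is within the 157.7 N limit, the machine part stays put and friction is exactly 35.7 N.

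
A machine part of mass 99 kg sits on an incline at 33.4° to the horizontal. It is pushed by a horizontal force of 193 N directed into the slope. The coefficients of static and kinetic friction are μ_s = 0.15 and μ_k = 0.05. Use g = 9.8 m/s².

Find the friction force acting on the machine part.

f ≈ 45.8 N (up the incline)

Resolve perpendicular to the incline: N = m g cos θ + P sin θ = 99×9.8×cos 33.4° + 193×sin 33.4° = 916.2 N.
Along the incline, the net driving force (taking up-slope positive) is P cos θ − m g sin θ = 161.1 − 534.1 = -373 N, so equilibrium requires friction f = 373 N (up-slope).
The limit of static friction is μ_s N = 137.4 N.
|f_req| = 373 > 137.4 N → the machine part slides down the incline; f = μ_k N = 0.05 × 916.2 = 45.8 N.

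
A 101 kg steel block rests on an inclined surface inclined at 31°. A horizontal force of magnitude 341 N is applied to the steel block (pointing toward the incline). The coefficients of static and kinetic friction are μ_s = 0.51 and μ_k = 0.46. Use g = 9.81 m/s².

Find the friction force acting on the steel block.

Normal direction: N = m g cos θ + P sin θ = 1025 N.
Along the incline, the net driving force (taking up-slope positive) is P cos θ − m g sin θ = 292.3 − 510.3 = -218 N, so equilibrium requires friction f = 218 N (up-slope).
The limit of static friction is μ_s N = 522.7 N.
|f_req| = 218 ≤ 522.7 N → the steel block is in equilibrium; friction equals the required value.

f ≈ 218 N (up the incline)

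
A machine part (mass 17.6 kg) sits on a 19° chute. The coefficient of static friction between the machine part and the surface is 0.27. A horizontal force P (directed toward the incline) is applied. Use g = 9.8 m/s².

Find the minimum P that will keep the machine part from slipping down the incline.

The machine part tends to slide down (tan θ > μ_s), so at the point of impending slip friction acts up-slope at its limit: f = μ_s N.
Perpendicular to the incline: N = m g cos θ + P sin θ.
Along the incline: P cos θ + μ_s N = m g sin θ, i.e. P cos θ + μ_s (m g cos θ + P sin θ) = m g sin θ.
Solving, P (cos θ + μ_s sin θ) = m g (sin θ − μ_s cos θ), so P = 172×0.07028/1.033 = 11.7 N.

P_min ≈ 11.7 N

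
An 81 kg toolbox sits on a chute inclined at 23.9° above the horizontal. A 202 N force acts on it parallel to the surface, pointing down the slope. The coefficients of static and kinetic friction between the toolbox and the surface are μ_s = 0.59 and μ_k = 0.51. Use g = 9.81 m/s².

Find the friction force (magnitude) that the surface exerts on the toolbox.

Normal force: N = m g cos θ = 81 × 9.81 × cos 23.9° = 726.5 N.
The friction needed for equilibrium is m g sin θ + P = 321.9 + 202 = 523.9 N, measured positive up-slope.
Static friction can supply at most μ_s N = 428.6 N.
|523.9| exceeds 428.6 N, so the toolbox slips down-slope; friction is kinetic, f = μ_k N = 0.51×726.5 = 371 N.

f ≈ 371 N (up the incline)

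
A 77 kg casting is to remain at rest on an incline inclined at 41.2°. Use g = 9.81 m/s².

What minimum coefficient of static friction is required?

At the slip threshold m g sin θ = μ_s m g cos θ, so μ_s,min = tan θ.
μ_s,min = tan 41.2° = 0.875.

μ_s,min ≈ 0.875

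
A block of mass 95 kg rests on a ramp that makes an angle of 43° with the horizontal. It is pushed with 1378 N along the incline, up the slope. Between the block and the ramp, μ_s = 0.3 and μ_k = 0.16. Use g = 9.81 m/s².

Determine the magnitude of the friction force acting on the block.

The normal reaction is N = m g cos θ = 681.6 N.
Parallel to the incline, ΣF = 0 gives f = m g sin θ − P = 635.6 − 1378 = -742.4 N (up-slope positive).
The static-friction ceiling is μ_s N = 0.3 × 681.6 = 204.5 N.
Since |-742.4| > 204.5 N, static friction cannot hold it; the block slides up the incline and kinetic friction applies: f = μ_k N = 0.16 × 681.6 = 109 N.

f ≈ 109 N (down the incline)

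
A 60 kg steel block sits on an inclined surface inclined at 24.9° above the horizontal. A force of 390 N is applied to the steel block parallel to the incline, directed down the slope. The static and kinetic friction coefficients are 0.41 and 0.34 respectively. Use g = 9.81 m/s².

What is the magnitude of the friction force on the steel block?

The normal reaction is N = m g cos θ = 533.9 N.
For equilibrium along the incline the friction force must supply f = m g sin θ + P = 247.8 + 390 = 637.8 N (positive meaning up-slope).
The static-friction ceiling is μ_s N = 0.41 × 533.9 = 218.9 N.
|637.8| exceeds 218.9 N, so the steel block slips down-slope; friction is kinetic, f = μ_k N = 0.34×533.9 = 182 N.

f ≈ 182 N (up the incline)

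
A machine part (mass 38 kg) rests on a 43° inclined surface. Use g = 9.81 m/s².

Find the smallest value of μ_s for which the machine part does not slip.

At the slip threshold m g sin θ = μ_s m g cos θ, so μ_s,min = tan θ.
μ_s,min = tan 43° = 0.933.

μ_s,min ≈ 0.933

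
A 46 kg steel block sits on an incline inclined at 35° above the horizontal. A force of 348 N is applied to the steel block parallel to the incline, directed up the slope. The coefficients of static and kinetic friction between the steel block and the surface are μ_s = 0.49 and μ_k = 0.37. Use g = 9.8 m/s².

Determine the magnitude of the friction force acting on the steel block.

Perpendicular to the surface, N = m g cos θ = 46·9.8·cos 35° = 369.3 N.
The friction needed for equilibrium is m g sin θ − P = 258.6 − 348 = -89.43 N, measured positive up-slope.
The static-friction ceiling is μ_s N = 0.49 × 369.3 = 180.9 N.
Since |-89.43| ≤ 180.9 N, static friction is sufficient; f equals the required value, not μ_s N.

f ≈ 89.4 N (down the incline)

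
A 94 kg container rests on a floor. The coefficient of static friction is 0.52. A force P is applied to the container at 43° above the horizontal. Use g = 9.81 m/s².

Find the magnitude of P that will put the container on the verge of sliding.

P ≈ 442 N

N = m g − P sin α (the pull lifts the container).
At impending slip, P cos α = μ_s N = μ_s (m g − P sin α).
Solving: P (cos α + μ_s sin α) = μ_s m g → P = 0.52×922/(cos 43° + 0.52 sin 43°) = 480/1.086 = 442 N.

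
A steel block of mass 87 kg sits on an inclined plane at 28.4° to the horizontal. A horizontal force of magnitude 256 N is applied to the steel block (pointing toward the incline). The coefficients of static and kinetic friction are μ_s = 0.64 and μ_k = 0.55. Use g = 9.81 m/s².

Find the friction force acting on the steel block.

f ≈ 181 N (up the incline)

Resolve perpendicular to the incline: N = m g cos θ + P sin θ = 87×9.81×cos 28.4° + 256×sin 28.4° = 872.5 N.
Parallel to the incline: P cos θ − m g sin θ = 225.2 − 405.9 = -180.7 N; the friction needed to balance this is 180.7 N acting up the slope.
The limit of static friction is μ_s N = 558.4 N.
|f_req| = 180.7 ≤ 558.4 N → the steel block is in equilibrium; friction equals the required value.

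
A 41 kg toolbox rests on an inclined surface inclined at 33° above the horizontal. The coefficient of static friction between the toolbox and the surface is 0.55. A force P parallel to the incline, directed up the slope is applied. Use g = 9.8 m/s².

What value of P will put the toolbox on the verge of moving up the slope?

At impending motion up the slope, friction acts down-slope at its limit: f = μ_s N.
P is parallel to the surface, so N = m g cos θ = 337 N.
Along the incline: P = m g sin θ + μ_s N = 219 + 0.55×337 = 404 N.

P ≈ 404 N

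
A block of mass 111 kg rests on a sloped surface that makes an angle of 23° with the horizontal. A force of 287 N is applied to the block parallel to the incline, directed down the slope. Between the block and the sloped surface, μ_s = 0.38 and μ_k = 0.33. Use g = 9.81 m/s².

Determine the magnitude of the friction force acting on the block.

f ≈ 331 N (up the incline)

Normal force: N = m g cos θ = 111 × 9.81 × cos 23° = 1002 N.
The friction needed for equilibrium is m g sin θ + P = 425.5 + 287 = 712.5 N, measured positive up-slope.
Static friction can supply at most μ_s N = 380.9 N.
|712.5| exceeds 380.9 N, so the block slips down-slope; friction is kinetic, f = μ_k N = 0.33×1002 = 331 N.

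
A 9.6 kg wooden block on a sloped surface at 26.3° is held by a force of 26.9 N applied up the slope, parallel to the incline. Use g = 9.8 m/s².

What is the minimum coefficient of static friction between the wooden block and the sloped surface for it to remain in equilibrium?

μ_s,min ≈ 0.175

N = m g cos θ = 84.34 N.
Friction must make up the shortfall along the incline: f = m g sin θ − P = 41.68 − 26.9 = 14.78 N.
At the threshold f = μ_s N, so μ_s,min = 14.78/84.34 = 0.175.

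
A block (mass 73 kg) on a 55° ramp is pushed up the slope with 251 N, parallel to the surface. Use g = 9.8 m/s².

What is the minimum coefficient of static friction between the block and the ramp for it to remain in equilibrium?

N = m g cos θ = 410.3 N.
Friction must make up the shortfall along the incline: f = m g sin θ − P = 586 − 251 = 335 N.
At the threshold f = μ_s N, so μ_s,min = 335/410.3 = 0.816.

μ_s,min ≈ 0.816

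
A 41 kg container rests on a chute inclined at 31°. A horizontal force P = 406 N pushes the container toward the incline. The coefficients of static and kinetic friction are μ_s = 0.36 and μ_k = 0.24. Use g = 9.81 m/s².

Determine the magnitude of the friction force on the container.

Resolve perpendicular to the incline: N = m g cos θ + P sin θ = 41×9.81×cos 31° + 406×sin 31° = 553.9 N.
Parallel to the incline: P cos θ − m g sin θ = 348 − 207.2 = 140.9 N; the friction needed to balance this is 140.9 N acting down the slope.
The limit of static friction is μ_s N = 199.4 N.
|f_req| = 140.9 ≤ 199.4 N → the container is in equilibrium; friction equals the required value.

f ≈ 141 N (down the incline)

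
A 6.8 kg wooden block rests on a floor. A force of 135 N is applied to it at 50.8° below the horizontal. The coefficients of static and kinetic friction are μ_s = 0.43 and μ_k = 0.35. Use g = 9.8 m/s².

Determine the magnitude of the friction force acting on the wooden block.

The vertical component of P adds to the normal force: N = m g + P sin α = 66.64 + 104.6 = 171.3 N.
The horizontal driving force is P cos α = 85.32 N, so equilibrium needs friction f = 85.32 N.
μ_s N = 0.43 × 171.3 = 73.64 N.
85.32 > 73.64 N → the wooden block slides; f = μ_k N = 0.35×171.3 = 59.9 N.

f ≈ 59.9 N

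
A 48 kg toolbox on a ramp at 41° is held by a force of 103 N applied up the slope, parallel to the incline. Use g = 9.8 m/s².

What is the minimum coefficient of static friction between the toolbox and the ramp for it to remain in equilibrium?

N = m g cos θ = 355 N.
Friction must make up the shortfall along the incline: f = m g sin θ − P = 308.6 − 103 = 205.6 N.
At the threshold f = μ_s N, so μ_s,min = 205.6/355 = 0.579.

μ_s,min ≈ 0.579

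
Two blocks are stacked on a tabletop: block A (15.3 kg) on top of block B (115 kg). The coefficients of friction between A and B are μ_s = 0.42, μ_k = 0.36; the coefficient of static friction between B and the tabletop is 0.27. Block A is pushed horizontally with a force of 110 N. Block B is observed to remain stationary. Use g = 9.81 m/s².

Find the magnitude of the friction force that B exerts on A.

f ≈ 54 N

Normal force at the A–B interface: N₁ = m_A g = 150.1 N.
So the A–B interface can sustain at most μ_s N₁ = 63.04 N of static friction.
Since P = 110 N > 63.04 N, A slides on B; the A–B friction is kinetic: f₁ = μ_k N₁ = 0.36×150.1 = 54 N.
B experiences an equal 54 N forward from A (third law). B is in equilibrium, so the floor supplies f₂ = 54 N of static friction (limit μ_s(m_A+m_B)g = 345.1 N, not exceeded).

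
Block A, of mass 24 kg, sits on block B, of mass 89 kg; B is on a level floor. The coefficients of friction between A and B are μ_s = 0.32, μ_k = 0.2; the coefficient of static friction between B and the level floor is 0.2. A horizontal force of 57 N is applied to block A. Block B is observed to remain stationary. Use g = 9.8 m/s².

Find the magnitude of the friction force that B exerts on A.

f ≈ 57 N

Between the blocks, N₁ = m_A g = 235.2 N.
So the A–B interface can sustain at most μ_s N₁ = 75.26 N of static friction.
P = 57 N is within that limit, so A and B move together (both at rest); the A–B friction is simply f₁ = P = 57 N.
B experiences an equal 57 N forward from A (third law). B is in equilibrium, so the floor supplies f₂ = 57 N of static friction (limit μ_s(m_A+m_B)g = 221.5 N, not exceeded).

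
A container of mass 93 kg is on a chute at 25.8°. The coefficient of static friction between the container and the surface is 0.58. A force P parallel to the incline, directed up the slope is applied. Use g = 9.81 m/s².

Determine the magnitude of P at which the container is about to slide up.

P ≈ 873 N

At impending motion up the slope, friction acts down-slope at its limit: f = μ_s N.
P is parallel to the surface, so N = m g cos θ = 821 N.
Along the incline: P = m g sin θ + μ_s N = 397 + 0.58×821 = 873 N.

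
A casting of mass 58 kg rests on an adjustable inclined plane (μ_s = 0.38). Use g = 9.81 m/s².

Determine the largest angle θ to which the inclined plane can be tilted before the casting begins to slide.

At the slip threshold, m g sin θ = μ_s · m g cos θ, so tan θ = μ_s.
θ_max = arctan(0.38) = 20.8°.

θ_max ≈ 20.8°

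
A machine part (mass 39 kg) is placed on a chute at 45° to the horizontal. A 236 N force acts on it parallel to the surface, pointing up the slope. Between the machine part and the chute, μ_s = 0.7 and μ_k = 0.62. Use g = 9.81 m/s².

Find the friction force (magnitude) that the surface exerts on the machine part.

f ≈ 34.5 N (up the incline)

Normal force: N = m g cos θ = 39 × 9.81 × cos 45° = 270.5 N.
Parallel to the incline, ΣF = 0 gives f = m g sin θ − P = 270.5 − 236 = 34.53 N (up-slope positive).
Maximum static friction available: μ_s N = 0.7 × 270.5 = 189.4 N.
Since |34.53| ≤ 189.4 N, the machine part remains in static equilibrium and friction takes exactly the required value.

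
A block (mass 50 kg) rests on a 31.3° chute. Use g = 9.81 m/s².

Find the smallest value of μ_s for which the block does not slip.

At the slip threshold m g sin θ = μ_s m g cos θ, so μ_s,min = tan θ.
μ_s,min = tan 31.3° = 0.608.

μ_s,min ≈ 0.608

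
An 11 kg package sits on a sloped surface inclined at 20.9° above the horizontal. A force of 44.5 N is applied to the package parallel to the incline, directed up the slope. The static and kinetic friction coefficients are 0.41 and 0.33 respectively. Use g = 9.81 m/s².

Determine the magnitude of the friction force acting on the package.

Normal force: N = m g cos θ = 11 × 9.81 × cos 20.9° = 100.8 N.
The friction needed for equilibrium is m g sin θ − P = 38.5 − 44.5 = -6.004 N, measured positive up-slope.
Static friction can supply at most μ_s N = 41.33 N.
Since |-6.004| ≤ 41.33 N, the package remains in static equilibrium and friction takes exactly the required value.

f ≈ 6 N (down the incline)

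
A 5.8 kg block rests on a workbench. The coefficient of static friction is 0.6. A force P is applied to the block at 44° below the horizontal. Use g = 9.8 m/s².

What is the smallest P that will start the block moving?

N = m g + P sin α (the push presses the block into the workbench).
At impending slip, P cos α = μ_s N = μ_s (m g + P sin α).
Solving: P (cos α − μ_s sin α) = μ_s m g → P = 0.6×56.8/(cos 44° − 0.6 sin 44°) = 34.1/0.3025 = 113 N.

P ≈ 113 N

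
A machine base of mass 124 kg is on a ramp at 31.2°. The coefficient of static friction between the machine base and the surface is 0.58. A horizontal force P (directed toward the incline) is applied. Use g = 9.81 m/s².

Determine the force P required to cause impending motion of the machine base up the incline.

At impending motion up the slope, friction acts down-slope at its limit: f = μ_s N.
Perpendicular to the incline: N = m g cos θ + P sin θ.
Along the incline: P cos θ = m g sin θ + μ_s N = m g sin θ + μ_s (m g cos θ + P sin θ).
Solving, P (cos θ − μ_s sin θ) = m g (sin θ + μ_s cos θ), so P = 124×9.81×(sin 31.2° + 0.58 cos 31.2°)/(cos 31.2° − 0.58 sin 31.2°) = 1220×1.014/0.5549 = 2220 N.

P ≈ 2220 N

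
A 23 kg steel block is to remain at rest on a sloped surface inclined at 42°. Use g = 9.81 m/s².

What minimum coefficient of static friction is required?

At the slip threshold m g sin θ = μ_s m g cos θ, so μ_s,min = tan θ.
μ_s,min = tan 42° = 0.9.

μ_s,min ≈ 0.9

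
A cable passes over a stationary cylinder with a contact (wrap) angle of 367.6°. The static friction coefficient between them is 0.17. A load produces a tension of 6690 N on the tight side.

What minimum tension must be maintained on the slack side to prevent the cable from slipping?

Capstan equation at impending slip: T_tight/T_slack = e^{μβ}.
β = 367.6° = 6.416 rad; e^{μβ} = e^{0.17×6.416} = 2.976.
T_slack = T_tight / e^{μβ} = 6690 / 2.976 = 2250 N.

T_min ≈ 2250 N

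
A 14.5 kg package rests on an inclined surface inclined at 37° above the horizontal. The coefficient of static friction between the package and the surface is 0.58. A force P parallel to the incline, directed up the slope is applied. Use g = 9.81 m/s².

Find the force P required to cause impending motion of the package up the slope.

At impending motion up the slope, friction acts down-slope at its limit: f = μ_s N.
P is parallel to the surface, so N = m g cos θ = 114 N.
Along the incline: P = m g sin θ + μ_s N = 85.6 + 0.58×114 = 151 N.

P ≈ 151 N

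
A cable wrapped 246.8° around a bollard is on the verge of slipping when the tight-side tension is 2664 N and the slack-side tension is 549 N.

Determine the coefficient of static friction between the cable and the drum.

T₂/T₁ = e^{μβ} → μ = ln(T₂/T₁)/β.
β = 246.8° = 4.307 rad.
μ = ln(2664/549)/4.307 = ln(4.852)/4.307 = 0.367.

μ ≈ 0.367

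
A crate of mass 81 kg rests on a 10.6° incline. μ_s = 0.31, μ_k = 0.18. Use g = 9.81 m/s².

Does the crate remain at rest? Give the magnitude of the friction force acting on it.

f ≈ 146 N

N = m g cos θ = 781 N.
Down-slope weight component: m g sin θ = 146 N.
μ_s N = 242 N.
146 ≤ 242 N, so it stays put; friction = 146 N.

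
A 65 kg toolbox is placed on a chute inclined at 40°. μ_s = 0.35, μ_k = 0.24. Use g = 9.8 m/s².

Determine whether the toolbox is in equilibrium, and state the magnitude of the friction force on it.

N = m g cos θ = 488 N.
Down-slope weight component: m g sin θ = 409 N.
μ_s N = 171 N.
409 > 171 N, so it slides; kinetic friction f = μ_k N = 0.24×488 = 117 N.

f ≈ 117 N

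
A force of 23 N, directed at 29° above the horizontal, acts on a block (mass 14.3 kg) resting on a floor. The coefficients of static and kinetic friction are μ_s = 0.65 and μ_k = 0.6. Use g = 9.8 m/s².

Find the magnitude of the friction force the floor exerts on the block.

f ≈ 20.1 N

N = m g − P sin α = 140.1 − 23×sin 29° = 129 N.
The horizontal driving force is P cos α = 20.12 N, so equilibrium needs friction f = 20.12 N.
The static-friction limit is μ_s N = 83.84 N.
20.12 ≤ 83.84 N → static; friction equals the required 20.1 N.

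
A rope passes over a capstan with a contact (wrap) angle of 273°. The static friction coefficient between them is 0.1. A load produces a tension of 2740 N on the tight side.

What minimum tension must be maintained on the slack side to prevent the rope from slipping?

Capstan equation at impending slip: T_tight/T_slack = e^{μβ}.
β = 273° = 4.765 rad; e^{μβ} = e^{0.1×4.765} = 1.61.
T_slack = T_tight / e^{μβ} = 2740 / 1.61 = 1700 N.

T_min ≈ 1700 N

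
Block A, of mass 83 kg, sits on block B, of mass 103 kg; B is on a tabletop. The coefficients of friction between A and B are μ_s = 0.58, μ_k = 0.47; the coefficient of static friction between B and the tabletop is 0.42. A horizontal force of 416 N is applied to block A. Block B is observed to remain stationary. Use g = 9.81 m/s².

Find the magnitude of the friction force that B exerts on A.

Between the blocks, N₁ = m_A g = 814.2 N.
So the A–B interface can sustain at most μ_s N₁ = 472.3 N of static friction.
Since P = 416 N ≤ 472.3 N, A does not slip on B; friction on A equals P = 416 N.
B experiences an equal 416 N forward from A (third law). B is in equilibrium, so the floor supplies f₂ = 416 N of static friction (limit μ_s(m_A+m_B)g = 766.4 N, not exceeded).

f ≈ 416 N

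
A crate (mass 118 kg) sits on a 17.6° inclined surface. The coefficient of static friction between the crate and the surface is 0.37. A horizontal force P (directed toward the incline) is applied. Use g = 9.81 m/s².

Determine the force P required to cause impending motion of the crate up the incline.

P ≈ 901 N

At impending motion up the slope, friction acts down-slope at its limit: f = μ_s N.
Perpendicular to the incline: N = m g cos θ + P sin θ.
Along the incline: P cos θ = m g sin θ + μ_s N = m g sin θ + μ_s (m g cos θ + P sin θ).
Solving, P (cos θ − μ_s sin θ) = m g (sin θ + μ_s cos θ), so P = 118×9.81×(sin 17.6° + 0.37 cos 17.6°)/(cos 17.6° − 0.37 sin 17.6°) = 1160×0.6551/0.8413 = 901 N.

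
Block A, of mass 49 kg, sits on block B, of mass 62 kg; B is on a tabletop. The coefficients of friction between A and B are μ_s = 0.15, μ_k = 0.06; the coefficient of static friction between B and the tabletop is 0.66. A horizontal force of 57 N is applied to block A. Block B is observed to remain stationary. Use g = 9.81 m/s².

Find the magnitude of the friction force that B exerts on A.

f ≈ 57 N

Between the blocks, N₁ = m_A g = 480.7 N.
So the A–B interface can sustain at most μ_s N₁ = 72.1 N of static friction.
Since P = 57 N ≤ 72.1 N, A does not slip on B; friction on A equals P = 57 N.
B experiences an equal 57 N forward from A (third law). B is in equilibrium, so the floor supplies f₂ = 57 N of static friction (limit μ_s(m_A+m_B)g = 718.7 N, not exceeded).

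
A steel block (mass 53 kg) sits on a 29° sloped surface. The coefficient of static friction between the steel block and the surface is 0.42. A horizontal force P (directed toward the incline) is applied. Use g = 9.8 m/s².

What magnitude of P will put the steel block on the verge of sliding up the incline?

At impending motion up the slope, friction acts down-slope at its limit: f = μ_s N.
Perpendicular to the incline: N = m g cos θ + P sin θ.
Along the incline: P cos θ = m g sin θ + μ_s N = m g sin θ + μ_s (m g cos θ + P sin θ).
Solving, P (cos θ − μ_s sin θ) = m g (sin θ + μ_s cos θ), so P = 53×9.8×(sin 29° + 0.42 cos 29°)/(cos 29° − 0.42 sin 29°) = 519×0.8521/0.671 = 660 N.

P ≈ 660 N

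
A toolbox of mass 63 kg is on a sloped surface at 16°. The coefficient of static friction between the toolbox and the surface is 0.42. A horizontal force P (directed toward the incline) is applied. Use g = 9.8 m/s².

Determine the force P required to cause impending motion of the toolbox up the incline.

At impending motion up the slope, friction acts down-slope at its limit: f = μ_s N.
Perpendicular to the incline: N = m g cos θ + P sin θ.
Along the incline: P cos θ = m g sin θ + μ_s N = m g sin θ + μ_s (m g cos θ + P sin θ).
Solving, P (cos θ − μ_s sin θ) = m g (sin θ + μ_s cos θ), so P = 63×9.8×(sin 16° + 0.42 cos 16°)/(cos 16° − 0.42 sin 16°) = 617×0.6794/0.8455 = 496 N.

P ≈ 496 N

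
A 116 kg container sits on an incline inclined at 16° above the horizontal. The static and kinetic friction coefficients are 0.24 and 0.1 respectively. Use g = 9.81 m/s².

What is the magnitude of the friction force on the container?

f ≈ 109 N (up the incline)

Normal force: N = m g cos θ = 116 × 9.81 × cos 16° = 1094 N.
Along the slope the weight component is m g sin θ = 313.7 N; friction must supply exactly this, acting up-slope.
Static friction can supply at most μ_s N = 262.5 N.
Since |313.7| > 262.5 N, static friction cannot hold it; the container slides down the incline and kinetic friction applies: f = μ_k N = 0.1 × 1094 = 109 N.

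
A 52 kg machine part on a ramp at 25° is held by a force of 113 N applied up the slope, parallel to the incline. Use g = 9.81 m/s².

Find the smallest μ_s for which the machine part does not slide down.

μ_s,min ≈ 0.222

N = m g cos θ = 462.3 N.
Friction must make up the shortfall along the incline: f = m g sin θ − P = 215.6 − 113 = 102.6 N.
At the threshold f = μ_s N, so μ_s,min = 102.6/462.3 = 0.222.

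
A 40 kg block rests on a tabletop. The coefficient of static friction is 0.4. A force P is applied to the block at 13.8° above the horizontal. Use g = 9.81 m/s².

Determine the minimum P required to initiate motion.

P ≈ 147 N

N = m g − P sin α (the pull lifts the block).
At impending slip, P cos α = μ_s N = μ_s (m g − P sin α).
Solving: P (cos α + μ_s sin α) = μ_s m g → P = 0.4×392/(cos 13.8° + 0.4 sin 13.8°) = 157/1.067 = 147 N.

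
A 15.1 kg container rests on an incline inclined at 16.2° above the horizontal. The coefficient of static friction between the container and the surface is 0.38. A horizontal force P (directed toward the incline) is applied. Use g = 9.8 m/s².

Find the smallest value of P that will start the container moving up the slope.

P ≈ 112 N

At impending motion up the slope, friction acts down-slope at its limit: f = μ_s N.
Perpendicular to the incline: N = m g cos θ + P sin θ.
Along the incline: P cos θ = m g sin θ + μ_s N = m g sin θ + μ_s (m g cos θ + P sin θ).
Solving, P (cos θ − μ_s sin θ) = m g (sin θ + μ_s cos θ), so P = 15.1×9.8×(sin 16.2° + 0.38 cos 16.2°)/(cos 16.2° − 0.38 sin 16.2°) = 148×0.6439/0.8543 = 112 N.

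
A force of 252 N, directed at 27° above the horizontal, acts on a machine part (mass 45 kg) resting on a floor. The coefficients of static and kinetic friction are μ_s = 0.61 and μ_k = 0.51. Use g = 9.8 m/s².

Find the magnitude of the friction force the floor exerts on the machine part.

Vertical equilibrium gives N = m g − P sin α = 326.6 N.
The horizontal driving force is P cos α = 224.5 N, so equilibrium needs friction f = 224.5 N.
The static-friction limit is μ_s N = 199.2 N.
224.5 > 199.2 N → the machine part slides; f = μ_k N = 0.51×326.6 = 167 N.

f ≈ 167 N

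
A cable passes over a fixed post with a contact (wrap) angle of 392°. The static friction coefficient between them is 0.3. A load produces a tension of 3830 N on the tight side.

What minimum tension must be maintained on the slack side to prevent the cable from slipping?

T_min ≈ 492 N

Capstan equation at impending slip: T_tight/T_slack = e^{μβ}.
β = 392° = 6.842 rad; e^{μβ} = e^{0.3×6.842} = 7.787.
T_slack = T_tight / e^{μβ} = 3830 / 7.787 = 492 N.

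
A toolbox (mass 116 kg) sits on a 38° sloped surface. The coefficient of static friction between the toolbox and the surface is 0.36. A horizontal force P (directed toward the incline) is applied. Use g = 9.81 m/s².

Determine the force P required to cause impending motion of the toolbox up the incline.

At impending motion up the slope, friction acts down-slope at its limit: f = μ_s N.
Perpendicular to the incline: N = m g cos θ + P sin θ.
Along the incline: P cos θ = m g sin θ + μ_s N = m g sin θ + μ_s (m g cos θ + P sin θ).
Solving, P (cos θ − μ_s sin θ) = m g (sin θ + μ_s cos θ), so P = 116×9.81×(sin 38° + 0.36 cos 38°)/(cos 38° − 0.36 sin 38°) = 1140×0.8993/0.5664 = 1810 N.

P ≈ 1810 N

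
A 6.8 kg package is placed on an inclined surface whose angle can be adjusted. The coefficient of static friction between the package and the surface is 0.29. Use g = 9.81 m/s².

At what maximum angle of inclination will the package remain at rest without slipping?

θ_max ≈ 16.2°

At the slip threshold, m g sin θ = μ_s · m g cos θ, so tan θ = μ_s.
θ_max = arctan(0.29) = 16.2°.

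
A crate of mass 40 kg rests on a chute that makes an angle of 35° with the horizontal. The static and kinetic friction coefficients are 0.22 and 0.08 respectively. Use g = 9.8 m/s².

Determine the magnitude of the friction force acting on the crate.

f ≈ 25.7 N (up the incline)

The normal reaction is N = m g cos θ = 321.1 N.
For equilibrium along the incline, friction must balance the weight component: f = m g sin θ = 224.8 N up the slope.
The static-friction ceiling is μ_s N = 0.22 × 321.1 = 70.64 N.
|224.8| exceeds 70.64 N, so the crate slips down-slope; friction is kinetic, f = μ_k N = 0.08×321.1 = 25.7 N.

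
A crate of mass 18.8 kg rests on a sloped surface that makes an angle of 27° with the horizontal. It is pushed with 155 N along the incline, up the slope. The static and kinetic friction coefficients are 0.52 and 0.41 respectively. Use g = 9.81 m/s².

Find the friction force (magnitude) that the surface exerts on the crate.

The normal reaction is N = m g cos θ = 164.3 N.
Parallel to the incline, ΣF = 0 gives f = m g sin θ − P = 83.73 − 155 = -71.27 N (up-slope positive).
Maximum static friction available: μ_s N = 0.52 × 164.3 = 85.45 N.
Since |-71.27| ≤ 85.45 N, static friction is sufficient; f equals the required value, not μ_s N.

f ≈ 71.3 N (down the incline)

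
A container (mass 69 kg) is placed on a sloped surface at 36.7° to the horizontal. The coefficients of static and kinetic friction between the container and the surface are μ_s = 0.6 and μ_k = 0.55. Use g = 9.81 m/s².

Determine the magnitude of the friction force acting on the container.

Normal force: N = m g cos θ = 69 × 9.81 × cos 36.7° = 542.7 N.
Along the slope the weight component is m g sin θ = 404.5 N; friction must supply exactly this, acting up-slope.
Static friction can supply at most μ_s N = 325.6 N.
|404.5| exceeds 325.6 N, so the container slips down-slope; friction is kinetic, f = μ_k N = 0.55×542.7 = 298 N.

f ≈ 298 N (up the incline)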